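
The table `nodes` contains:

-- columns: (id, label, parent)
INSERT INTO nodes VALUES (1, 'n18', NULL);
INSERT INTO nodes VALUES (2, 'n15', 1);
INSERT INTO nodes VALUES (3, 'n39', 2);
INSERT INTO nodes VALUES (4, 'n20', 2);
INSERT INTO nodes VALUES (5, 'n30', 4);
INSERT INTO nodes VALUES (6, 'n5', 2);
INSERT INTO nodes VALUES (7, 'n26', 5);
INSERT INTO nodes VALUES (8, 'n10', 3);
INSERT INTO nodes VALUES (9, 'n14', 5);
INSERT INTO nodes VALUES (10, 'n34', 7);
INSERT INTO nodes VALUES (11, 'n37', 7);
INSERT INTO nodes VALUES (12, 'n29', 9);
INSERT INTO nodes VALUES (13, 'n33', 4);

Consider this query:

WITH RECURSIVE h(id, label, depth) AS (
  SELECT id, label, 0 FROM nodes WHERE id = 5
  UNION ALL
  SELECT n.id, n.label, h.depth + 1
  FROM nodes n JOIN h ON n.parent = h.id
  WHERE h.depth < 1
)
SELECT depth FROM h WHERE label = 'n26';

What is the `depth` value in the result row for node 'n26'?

Base: id=5 (n30) at depth 0.
Iteration 1: rows with parent in {5} -> n26 (id 7, depth 1), n14 (id 9, depth 1).
Iteration 2: depth < 1 fails for all current rows; recursion stops.

1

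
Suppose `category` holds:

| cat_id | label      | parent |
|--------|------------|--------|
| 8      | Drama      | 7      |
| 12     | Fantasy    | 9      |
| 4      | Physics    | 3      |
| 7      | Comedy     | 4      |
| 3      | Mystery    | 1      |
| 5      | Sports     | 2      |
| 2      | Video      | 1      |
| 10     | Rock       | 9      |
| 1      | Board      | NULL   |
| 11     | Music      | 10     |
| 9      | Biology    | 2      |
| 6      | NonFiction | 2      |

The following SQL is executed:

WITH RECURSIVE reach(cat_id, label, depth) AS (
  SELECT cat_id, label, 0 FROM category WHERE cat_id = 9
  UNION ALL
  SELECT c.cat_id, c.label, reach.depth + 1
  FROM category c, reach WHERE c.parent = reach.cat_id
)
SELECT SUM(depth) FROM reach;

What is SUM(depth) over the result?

4

Base: cat_id=9 (Biology) at depth 0.
Iteration 1: rows with parent in {9} -> Rock (id 10, depth 1), Fantasy (id 12, depth 1).
Iteration 2: rows with parent in {10,12} -> Music (id 11, depth 2).
Iteration 3: no rows with parent in {11}; recursion stops.
SUM(depth) = 0 + 1 + 1 + 2 = 4.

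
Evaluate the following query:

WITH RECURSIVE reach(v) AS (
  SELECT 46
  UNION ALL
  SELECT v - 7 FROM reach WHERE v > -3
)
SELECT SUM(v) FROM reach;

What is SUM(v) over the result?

Base: v=46.
Iteration 1: 46 > -3 holds -> v = 46 - 7 = 39.
Iteration 2: 39 > -3 holds -> v = 39 - 7 = 32.
Iteration 3: 32 > -3 holds -> v = 32 - 7 = 25.
Iteration 4: 25 > -3 holds -> v = 25 - 7 = 18.
Iteration 5: 18 > -3 holds -> v = 18 - 7 = 11.
Iteration 6: 11 > -3 holds -> v = 11 - 7 = 4.
Iteration 7: 4 > -3 holds -> v = 4 - 7 = -3.
Iteration 8: -3 > -3 fails; recursion stops.
SUM(v) = 46 + 39 + 32 + 25 + 18 + 11 + 4 + -3 = 172.

172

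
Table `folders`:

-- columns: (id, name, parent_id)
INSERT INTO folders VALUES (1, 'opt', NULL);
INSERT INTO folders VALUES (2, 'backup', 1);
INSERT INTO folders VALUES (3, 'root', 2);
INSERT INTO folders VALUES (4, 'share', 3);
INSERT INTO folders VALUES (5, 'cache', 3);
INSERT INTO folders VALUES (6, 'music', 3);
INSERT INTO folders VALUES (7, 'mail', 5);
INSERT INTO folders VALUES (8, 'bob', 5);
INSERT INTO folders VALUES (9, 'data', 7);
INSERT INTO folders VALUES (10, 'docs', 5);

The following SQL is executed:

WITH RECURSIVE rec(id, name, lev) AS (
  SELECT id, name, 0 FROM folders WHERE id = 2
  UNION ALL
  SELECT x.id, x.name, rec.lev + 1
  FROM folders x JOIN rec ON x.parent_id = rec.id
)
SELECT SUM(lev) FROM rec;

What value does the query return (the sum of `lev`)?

20

Base: id=2 (backup) at lev 0.
Iteration 1: rows with parent_id in {2} -> root (id 3, lev 1).
Iteration 2: rows with parent_id in {3} -> share (id 4, lev 2), cache (id 5, lev 2), music (id 6, lev 2).
Iteration 3: rows with parent_id in {4,5,6} -> mail (id 7, lev 3), bob (id 8, lev 3), docs (id 10, lev 3).
Iteration 4: rows with parent_id in {7,8,10} -> data (id 9, lev 4).
Iteration 5: no rows with parent_id in {9}; recursion stops.
SUM(lev) = 0 + 1 + 2 + 2 + 2 + 3 + 3 + 3 + 4 = 20.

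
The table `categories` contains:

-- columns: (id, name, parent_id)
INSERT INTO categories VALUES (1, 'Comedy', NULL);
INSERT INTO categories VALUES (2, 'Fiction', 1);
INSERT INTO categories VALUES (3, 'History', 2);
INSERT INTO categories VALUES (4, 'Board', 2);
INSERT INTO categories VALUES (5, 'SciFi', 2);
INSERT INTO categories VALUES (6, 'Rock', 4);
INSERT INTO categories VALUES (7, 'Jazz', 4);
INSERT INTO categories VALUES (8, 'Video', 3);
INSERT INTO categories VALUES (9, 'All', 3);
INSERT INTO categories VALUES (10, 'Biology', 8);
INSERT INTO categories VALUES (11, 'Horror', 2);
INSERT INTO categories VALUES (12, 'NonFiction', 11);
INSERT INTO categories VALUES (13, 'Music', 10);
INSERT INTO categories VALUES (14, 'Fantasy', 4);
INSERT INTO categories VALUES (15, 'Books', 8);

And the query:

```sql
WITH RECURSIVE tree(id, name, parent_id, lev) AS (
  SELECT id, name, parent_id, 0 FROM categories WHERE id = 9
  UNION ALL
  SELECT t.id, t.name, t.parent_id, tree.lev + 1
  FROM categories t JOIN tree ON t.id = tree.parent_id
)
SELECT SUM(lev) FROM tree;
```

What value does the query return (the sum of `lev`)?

6

Base: id=9 (All), parent_id=3, lev 0.
Iteration 1: join on id=3 -> History (id 3, parent_id=2, lev 1).
Iteration 2: join on id=2 -> Fiction (id 2, parent_id=1, lev 2).
Iteration 3: join on id=1 -> Comedy (id 1, parent_id=NULL, lev 3).
Iteration 4: parent_id is NULL; no match; recursion stops.
SUM(lev) = 0 + 1 + 2 + 3 = 6.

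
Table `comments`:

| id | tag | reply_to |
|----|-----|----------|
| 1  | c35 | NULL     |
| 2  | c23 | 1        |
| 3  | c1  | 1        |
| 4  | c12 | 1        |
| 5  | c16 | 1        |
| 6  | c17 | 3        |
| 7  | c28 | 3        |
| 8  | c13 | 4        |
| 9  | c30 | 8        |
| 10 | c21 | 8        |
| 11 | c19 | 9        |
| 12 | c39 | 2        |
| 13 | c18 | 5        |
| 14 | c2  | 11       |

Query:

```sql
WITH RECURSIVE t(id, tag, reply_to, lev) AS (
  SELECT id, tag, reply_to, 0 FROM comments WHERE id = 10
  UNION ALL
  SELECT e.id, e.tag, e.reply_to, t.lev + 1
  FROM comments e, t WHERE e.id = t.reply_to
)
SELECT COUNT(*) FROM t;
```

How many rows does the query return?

4

Base: id=10 (c21), reply_to=8, lev 0.
Iteration 1: join on id=8 -> c13 (id 8, reply_to=4, lev 1).
Iteration 2: join on id=4 -> c12 (id 4, reply_to=1, lev 2).
Iteration 3: join on id=1 -> c35 (id 1, reply_to=NULL, lev 3).
Iteration 4: reply_to is NULL; no match; recursion stops.
Total rows emitted: 4.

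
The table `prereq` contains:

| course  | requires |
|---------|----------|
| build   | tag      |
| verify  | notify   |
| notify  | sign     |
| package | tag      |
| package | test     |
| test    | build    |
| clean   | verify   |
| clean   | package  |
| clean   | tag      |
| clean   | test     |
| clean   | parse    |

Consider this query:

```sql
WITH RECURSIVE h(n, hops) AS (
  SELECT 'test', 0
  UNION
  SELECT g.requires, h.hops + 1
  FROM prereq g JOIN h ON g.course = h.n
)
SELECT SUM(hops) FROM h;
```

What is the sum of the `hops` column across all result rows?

Base: (test, hops=0).
Iteration 1: edges from {test} -> (build, hops=1).
Iteration 2: edges from {build} -> (tag, hops=2).
Iteration 3: no outgoing edges from {tag}; recursion stops.
SUM(hops) = 0 + 1 + 2 = 3.

3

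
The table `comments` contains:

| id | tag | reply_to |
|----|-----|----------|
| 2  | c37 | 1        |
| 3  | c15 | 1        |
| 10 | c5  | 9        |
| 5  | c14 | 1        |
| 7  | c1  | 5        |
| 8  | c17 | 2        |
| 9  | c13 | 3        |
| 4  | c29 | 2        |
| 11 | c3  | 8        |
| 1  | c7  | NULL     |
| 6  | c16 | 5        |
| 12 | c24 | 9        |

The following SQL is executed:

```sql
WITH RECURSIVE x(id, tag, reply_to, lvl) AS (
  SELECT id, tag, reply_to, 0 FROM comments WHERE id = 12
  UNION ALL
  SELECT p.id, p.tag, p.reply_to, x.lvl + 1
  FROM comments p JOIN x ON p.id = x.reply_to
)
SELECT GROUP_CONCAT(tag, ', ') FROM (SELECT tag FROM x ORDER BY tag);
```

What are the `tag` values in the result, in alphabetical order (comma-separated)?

Base: id=12 (c24), reply_to=9, lvl 0.
Iteration 1: join on id=9 -> c13 (id 9, reply_to=3, lvl 1).
Iteration 2: join on id=3 -> c15 (id 3, reply_to=1, lvl 2).
Iteration 3: join on id=1 -> c7 (id 1, reply_to=NULL, lvl 3).
Iteration 4: reply_to is NULL; no match; recursion stops.

c13, c15, c24, c7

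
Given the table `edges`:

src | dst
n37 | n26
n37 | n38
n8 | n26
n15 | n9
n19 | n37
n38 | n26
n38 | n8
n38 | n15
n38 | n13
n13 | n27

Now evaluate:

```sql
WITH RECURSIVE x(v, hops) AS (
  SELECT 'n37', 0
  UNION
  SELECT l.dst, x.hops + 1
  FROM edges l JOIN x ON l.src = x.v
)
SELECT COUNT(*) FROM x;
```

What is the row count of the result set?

Base: (n37, hops=0).
Iteration 1: edges from {n37} -> (n26, hops=1), (n38, hops=1).
Iteration 2: edges from {n26,n38} -> (n13, hops=2), (n15, hops=2), (n26, hops=2), (n8, hops=2).
Iteration 3: edges from {n13,n15,n26,n8} -> (n26, hops=3), (n27, hops=3), (n9, hops=3).
Iteration 4: no outgoing edges from {n26,n27,n9}; recursion stops.
Total rows emitted: 10.

10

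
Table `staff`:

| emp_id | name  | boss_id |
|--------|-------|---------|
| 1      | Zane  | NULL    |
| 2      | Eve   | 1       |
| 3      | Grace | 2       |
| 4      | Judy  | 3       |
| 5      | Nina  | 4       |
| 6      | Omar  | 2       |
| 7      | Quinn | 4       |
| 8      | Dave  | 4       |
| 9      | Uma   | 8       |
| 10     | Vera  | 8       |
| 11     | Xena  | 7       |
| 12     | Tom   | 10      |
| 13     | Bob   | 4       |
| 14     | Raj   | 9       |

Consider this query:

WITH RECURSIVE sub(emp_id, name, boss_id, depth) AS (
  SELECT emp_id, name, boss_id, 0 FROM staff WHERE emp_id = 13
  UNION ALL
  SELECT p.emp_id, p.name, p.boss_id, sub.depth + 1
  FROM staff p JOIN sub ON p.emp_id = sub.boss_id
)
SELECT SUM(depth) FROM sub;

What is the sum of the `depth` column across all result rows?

10

Base: emp_id=13 (Bob), boss_id=4, depth 0.
Iteration 1: join on emp_id=4 -> Judy (id 4, boss_id=3, depth 1).
Iteration 2: join on emp_id=3 -> Grace (id 3, boss_id=2, depth 2).
Iteration 3: join on emp_id=2 -> Eve (id 2, boss_id=1, depth 3).
Iteration 4: join on emp_id=1 -> Zane (id 1, boss_id=NULL, depth 4).
Iteration 5: boss_id is NULL; no match; recursion stops.
SUM(depth) = 0 + 1 + 2 + 3 + 4 = 10.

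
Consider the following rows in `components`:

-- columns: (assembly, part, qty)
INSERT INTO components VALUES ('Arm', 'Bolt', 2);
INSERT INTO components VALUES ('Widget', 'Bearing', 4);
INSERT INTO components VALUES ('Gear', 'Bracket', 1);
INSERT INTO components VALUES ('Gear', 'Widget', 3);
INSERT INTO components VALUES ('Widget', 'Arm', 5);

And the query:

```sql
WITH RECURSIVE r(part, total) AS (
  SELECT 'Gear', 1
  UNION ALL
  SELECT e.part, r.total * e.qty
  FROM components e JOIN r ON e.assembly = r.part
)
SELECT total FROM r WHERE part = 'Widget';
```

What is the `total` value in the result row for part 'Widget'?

3

Base: (Gear, total=1).
Iteration 1: components of {Gear} -> Bracket = 1*1 = 1, Widget = 1*3 = 3.
Iteration 2: components of {Bracket,Widget} -> Arm = 3*5 = 15, Bearing = 3*4 = 12.
Iteration 3: components of {Arm,Bearing} -> Bolt = 15*2 = 30.
Iteration 4: no further components; recursion stops.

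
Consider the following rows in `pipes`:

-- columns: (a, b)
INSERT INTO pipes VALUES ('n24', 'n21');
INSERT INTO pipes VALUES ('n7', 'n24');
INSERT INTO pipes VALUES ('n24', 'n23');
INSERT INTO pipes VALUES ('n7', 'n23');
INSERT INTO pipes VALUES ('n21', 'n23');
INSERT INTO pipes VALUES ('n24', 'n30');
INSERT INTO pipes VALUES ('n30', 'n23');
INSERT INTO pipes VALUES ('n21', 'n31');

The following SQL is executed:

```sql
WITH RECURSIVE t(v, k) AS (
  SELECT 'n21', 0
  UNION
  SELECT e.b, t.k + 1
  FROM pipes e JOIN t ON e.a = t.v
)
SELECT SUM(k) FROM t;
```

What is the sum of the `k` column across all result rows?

Base: (n21, k=0).
Iteration 1: edges from {n21} -> (n23, k=1), (n31, k=1).
Iteration 2: no outgoing edges from {n23,n31}; recursion stops.
SUM(k) = 0 + 1 + 1 = 2.

2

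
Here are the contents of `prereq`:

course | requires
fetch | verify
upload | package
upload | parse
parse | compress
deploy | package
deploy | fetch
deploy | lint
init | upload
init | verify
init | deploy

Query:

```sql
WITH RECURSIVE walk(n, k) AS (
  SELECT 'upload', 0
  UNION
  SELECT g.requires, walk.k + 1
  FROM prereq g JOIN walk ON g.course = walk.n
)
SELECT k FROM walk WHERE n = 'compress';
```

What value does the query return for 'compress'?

2

Base: (upload, k=0).
Iteration 1: edges from {upload} -> (package, k=1), (parse, k=1).
Iteration 2: edges from {package,parse} -> (compress, k=2).
Iteration 3: no outgoing edges from {compress}; recursion stops.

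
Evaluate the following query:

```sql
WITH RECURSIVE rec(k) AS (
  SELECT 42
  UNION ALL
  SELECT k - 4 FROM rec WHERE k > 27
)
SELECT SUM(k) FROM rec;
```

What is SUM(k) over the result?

Base: k=42.
Iteration 1: 42 > 27 holds -> k = 42 - 4 = 38.
Iteration 2: 38 > 27 holds -> k = 38 - 4 = 34.
Iteration 3: 34 > 27 holds -> k = 34 - 4 = 30.
Iteration 4: 30 > 27 holds -> k = 30 - 4 = 26.
Iteration 5: 26 > 27 fails; recursion stops.
SUM(k) = 42 + 38 + 34 + 30 + 26 = 170.

170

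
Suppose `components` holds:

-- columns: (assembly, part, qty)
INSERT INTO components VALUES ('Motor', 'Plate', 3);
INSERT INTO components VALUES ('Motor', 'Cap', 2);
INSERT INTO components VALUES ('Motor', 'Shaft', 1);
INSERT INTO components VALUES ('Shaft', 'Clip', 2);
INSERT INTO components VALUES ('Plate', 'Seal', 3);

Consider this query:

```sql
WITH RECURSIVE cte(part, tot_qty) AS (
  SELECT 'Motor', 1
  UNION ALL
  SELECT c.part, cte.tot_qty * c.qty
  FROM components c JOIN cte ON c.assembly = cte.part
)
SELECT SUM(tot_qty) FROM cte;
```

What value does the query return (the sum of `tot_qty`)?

Base: (Motor, tot_qty=1).
Iteration 1: components of {Motor} -> Cap = 1*2 = 2, Plate = 1*3 = 3, Shaft = 1*1 = 1.
Iteration 2: components of {Cap,Plate,Shaft} -> Clip = 1*2 = 2, Seal = 3*3 = 9.
Iteration 3: no further components; recursion stops.
SUM(tot_qty) = 1 + 2 + 1 + 3 + 2 + 9 = 18.

18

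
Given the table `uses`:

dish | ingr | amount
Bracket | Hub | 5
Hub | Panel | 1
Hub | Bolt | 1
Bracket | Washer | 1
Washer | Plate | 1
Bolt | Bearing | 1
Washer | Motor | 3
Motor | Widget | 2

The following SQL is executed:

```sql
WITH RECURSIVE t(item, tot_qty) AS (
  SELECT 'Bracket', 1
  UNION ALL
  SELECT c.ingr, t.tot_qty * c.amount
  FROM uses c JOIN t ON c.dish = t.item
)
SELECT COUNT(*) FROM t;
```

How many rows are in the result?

Base: (Bracket, tot_qty=1).
Iteration 1: components of {Bracket} -> Hub = 1*5 = 5, Washer = 1*1 = 1.
Iteration 2: components of {Hub,Washer} -> Bolt = 5*1 = 5, Motor = 1*3 = 3, Panel = 5*1 = 5, Plate = 1*1 = 1.
Iteration 3: components of {Bolt,Motor,Panel,Plate} -> Bearing = 5*1 = 5, Widget = 3*2 = 6.
Iteration 4: no further components; recursion stops.
Total rows emitted: 9.

9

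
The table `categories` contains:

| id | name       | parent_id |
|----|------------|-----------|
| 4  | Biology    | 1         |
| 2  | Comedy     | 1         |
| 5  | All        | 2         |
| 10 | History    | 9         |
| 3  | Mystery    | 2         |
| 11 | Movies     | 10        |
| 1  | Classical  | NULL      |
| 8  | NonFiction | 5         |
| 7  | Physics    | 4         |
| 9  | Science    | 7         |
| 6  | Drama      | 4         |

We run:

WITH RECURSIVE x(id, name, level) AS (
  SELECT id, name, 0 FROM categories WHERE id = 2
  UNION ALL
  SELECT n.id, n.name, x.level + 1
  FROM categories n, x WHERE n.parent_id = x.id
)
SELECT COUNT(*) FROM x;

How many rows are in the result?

Base: id=2 (Comedy) at level 0.
Iteration 1: rows with parent_id in {2} -> Mystery (id 3, level 1), All (id 5, level 1).
Iteration 2: rows with parent_id in {3,5} -> NonFiction (id 8, level 2).
Iteration 3: no rows with parent_id in {8}; recursion stops.
Total rows emitted: 4.

4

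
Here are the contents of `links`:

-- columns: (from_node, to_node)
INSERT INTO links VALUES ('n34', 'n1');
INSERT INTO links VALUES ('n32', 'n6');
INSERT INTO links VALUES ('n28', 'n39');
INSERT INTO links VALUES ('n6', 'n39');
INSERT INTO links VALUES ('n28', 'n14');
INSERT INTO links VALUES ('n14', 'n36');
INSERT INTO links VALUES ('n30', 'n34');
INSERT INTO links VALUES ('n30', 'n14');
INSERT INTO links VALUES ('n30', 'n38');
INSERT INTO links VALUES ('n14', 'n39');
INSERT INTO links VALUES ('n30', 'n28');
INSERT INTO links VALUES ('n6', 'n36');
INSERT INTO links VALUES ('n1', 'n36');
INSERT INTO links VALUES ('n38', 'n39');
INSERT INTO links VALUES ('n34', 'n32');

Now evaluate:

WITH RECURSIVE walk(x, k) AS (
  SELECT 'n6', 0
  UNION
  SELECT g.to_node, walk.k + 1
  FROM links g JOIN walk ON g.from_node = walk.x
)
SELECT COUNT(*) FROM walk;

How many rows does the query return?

Base: (n6, k=0).
Iteration 1: edges from {n6} -> (n36, k=1), (n39, k=1).
Iteration 2: no outgoing edges from {n36,n39}; recursion stops.
Total rows emitted: 3.

3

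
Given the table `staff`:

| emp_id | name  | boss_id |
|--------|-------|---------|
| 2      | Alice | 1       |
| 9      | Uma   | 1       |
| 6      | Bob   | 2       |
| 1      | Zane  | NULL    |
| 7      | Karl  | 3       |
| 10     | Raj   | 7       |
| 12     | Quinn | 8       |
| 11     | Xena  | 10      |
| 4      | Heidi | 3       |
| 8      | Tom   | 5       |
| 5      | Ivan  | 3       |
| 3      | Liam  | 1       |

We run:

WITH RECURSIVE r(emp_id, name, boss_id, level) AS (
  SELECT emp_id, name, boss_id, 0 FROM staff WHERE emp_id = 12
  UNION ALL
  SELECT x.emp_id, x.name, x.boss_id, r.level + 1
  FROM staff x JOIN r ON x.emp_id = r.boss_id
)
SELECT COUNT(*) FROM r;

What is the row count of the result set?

5

Base: emp_id=12 (Quinn), boss_id=8, level 0.
Iteration 1: join on emp_id=8 -> Tom (id 8, boss_id=5, level 1).
Iteration 2: join on emp_id=5 -> Ivan (id 5, boss_id=3, level 2).
Iteration 3: join on emp_id=3 -> Liam (id 3, boss_id=1, level 3).
Iteration 4: join on emp_id=1 -> Zane (id 1, boss_id=NULL, level 4).
Iteration 5: boss_id is NULL; no match; recursion stops.
Total rows emitted: 5.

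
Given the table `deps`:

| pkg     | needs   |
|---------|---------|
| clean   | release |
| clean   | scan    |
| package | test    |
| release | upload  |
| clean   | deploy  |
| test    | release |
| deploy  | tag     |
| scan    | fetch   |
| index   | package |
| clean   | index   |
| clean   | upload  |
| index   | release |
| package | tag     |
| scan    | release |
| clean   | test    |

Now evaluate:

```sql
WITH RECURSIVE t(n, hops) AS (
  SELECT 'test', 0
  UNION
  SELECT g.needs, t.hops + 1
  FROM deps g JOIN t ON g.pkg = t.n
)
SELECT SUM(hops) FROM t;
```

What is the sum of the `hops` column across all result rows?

3

Base: (test, hops=0).
Iteration 1: edges from {test} -> (release, hops=1).
Iteration 2: edges from {release} -> (upload, hops=2).
Iteration 3: no outgoing edges from {upload}; recursion stops.
SUM(hops) = 0 + 1 + 2 = 3.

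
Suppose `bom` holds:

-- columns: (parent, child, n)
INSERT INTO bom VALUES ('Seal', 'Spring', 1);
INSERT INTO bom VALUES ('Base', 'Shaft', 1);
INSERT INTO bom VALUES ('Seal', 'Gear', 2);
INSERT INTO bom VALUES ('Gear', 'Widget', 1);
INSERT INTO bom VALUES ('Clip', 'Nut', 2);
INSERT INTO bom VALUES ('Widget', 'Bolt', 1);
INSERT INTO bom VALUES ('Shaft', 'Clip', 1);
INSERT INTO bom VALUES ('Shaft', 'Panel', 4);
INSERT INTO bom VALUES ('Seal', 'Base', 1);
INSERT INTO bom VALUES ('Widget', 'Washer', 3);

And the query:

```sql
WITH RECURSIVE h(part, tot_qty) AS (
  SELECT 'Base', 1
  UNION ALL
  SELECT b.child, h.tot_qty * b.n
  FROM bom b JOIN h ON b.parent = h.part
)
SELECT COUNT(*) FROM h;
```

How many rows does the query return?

5

Base: (Base, tot_qty=1).
Iteration 1: components of {Base} -> Shaft = 1*1 = 1.
Iteration 2: components of {Shaft} -> Clip = 1*1 = 1, Panel = 1*4 = 4.
Iteration 3: components of {Clip,Panel} -> Nut = 1*2 = 2.
Iteration 4: no further components; recursion stops.
Total rows emitted: 5.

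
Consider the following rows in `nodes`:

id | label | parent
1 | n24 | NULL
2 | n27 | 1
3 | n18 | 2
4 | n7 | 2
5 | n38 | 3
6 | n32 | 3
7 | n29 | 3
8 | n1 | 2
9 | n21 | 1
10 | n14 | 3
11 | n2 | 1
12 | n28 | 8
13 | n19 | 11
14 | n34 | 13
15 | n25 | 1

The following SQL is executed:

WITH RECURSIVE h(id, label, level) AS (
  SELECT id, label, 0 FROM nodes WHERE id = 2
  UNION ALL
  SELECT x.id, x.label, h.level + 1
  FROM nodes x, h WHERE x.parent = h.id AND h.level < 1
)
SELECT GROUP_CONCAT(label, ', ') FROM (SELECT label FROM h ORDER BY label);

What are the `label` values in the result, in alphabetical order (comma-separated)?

Base: id=2 (n27) at level 0.
Iteration 1: rows with parent in {2} -> n18 (id 3, level 1), n7 (id 4, level 1), n1 (id 8, level 1).
Iteration 2: level < 1 fails for all current rows; recursion stops.

n1, n18, n27, n7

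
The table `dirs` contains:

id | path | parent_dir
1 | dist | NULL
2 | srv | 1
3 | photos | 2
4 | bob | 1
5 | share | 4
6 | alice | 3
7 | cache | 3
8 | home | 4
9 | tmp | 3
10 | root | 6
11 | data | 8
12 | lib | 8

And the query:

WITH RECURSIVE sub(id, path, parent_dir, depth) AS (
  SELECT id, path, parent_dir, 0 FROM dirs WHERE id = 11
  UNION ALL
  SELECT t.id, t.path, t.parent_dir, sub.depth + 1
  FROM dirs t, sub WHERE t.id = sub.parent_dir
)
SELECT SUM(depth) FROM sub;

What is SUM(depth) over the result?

Base: id=11 (data), parent_dir=8, depth 0.
Iteration 1: join on id=8 -> home (id 8, parent_dir=4, depth 1).
Iteration 2: join on id=4 -> bob (id 4, parent_dir=1, depth 2).
Iteration 3: join on id=1 -> dist (id 1, parent_dir=NULL, depth 3).
Iteration 4: parent_dir is NULL; no match; recursion stops.
SUM(depth) = 0 + 1 + 2 + 3 = 6.

6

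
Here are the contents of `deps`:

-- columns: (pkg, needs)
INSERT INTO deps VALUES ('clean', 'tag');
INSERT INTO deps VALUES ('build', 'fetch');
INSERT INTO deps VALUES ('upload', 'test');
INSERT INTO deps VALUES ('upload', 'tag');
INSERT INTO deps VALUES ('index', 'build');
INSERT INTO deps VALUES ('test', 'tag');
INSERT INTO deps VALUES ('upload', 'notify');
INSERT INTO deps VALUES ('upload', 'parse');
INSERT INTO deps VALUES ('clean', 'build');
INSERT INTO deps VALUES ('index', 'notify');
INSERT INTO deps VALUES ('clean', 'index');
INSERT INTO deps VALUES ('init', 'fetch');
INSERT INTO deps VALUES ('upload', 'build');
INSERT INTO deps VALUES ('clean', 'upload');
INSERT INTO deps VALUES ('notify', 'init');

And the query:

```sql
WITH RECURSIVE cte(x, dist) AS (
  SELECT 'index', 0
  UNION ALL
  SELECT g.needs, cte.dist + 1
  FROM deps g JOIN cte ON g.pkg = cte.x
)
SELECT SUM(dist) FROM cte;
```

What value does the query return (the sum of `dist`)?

Base: (index, dist=0).
Iteration 1: edges from {index} -> (build, dist=1), (notify, dist=1).
Iteration 2: edges from {build,notify} -> (fetch, dist=2), (init, dist=2).
Iteration 3: edges from {fetch,init} -> (fetch, dist=3).
Iteration 4: no outgoing edges from {fetch}; recursion stops.
SUM(dist) = 0 + 1 + 1 + 2 + 2 + 3 = 9.

9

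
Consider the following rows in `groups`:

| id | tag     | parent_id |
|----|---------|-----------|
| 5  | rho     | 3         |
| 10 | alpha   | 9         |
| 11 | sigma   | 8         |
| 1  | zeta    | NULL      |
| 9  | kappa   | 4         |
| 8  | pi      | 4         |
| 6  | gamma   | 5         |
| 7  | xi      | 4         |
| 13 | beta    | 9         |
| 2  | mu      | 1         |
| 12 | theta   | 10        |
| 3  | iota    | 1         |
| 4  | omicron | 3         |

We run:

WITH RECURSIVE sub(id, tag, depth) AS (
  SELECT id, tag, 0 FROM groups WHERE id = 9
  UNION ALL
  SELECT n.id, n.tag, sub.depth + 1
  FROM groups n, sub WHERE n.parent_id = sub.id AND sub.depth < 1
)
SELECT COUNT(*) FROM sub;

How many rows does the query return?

3

Base: id=9 (kappa) at depth 0.
Iteration 1: rows with parent_id in {9} -> alpha (id 10, depth 1), beta (id 13, depth 1).
Iteration 2: depth < 1 fails for all current rows; recursion stops.
Total rows emitted: 3.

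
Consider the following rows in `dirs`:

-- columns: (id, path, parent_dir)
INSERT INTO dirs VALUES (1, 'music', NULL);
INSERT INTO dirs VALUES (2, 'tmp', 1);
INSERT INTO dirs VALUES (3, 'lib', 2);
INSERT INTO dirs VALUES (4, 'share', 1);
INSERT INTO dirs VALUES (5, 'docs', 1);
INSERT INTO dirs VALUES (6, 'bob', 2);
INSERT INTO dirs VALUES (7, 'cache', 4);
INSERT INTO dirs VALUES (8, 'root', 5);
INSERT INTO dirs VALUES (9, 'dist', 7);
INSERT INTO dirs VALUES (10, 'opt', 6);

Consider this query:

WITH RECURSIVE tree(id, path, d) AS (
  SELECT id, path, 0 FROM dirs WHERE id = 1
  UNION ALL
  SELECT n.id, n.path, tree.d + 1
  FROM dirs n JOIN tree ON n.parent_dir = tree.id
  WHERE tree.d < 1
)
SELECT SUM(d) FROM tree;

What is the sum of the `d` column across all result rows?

3

Base: id=1 (music) at d 0.
Iteration 1: rows with parent_dir in {1} -> tmp (id 2, d 1), share (id 4, d 1), docs (id 5, d 1).
Iteration 2: d < 1 fails for all current rows; recursion stops.
SUM(d) = 0 + 1 + 1 + 1 = 3.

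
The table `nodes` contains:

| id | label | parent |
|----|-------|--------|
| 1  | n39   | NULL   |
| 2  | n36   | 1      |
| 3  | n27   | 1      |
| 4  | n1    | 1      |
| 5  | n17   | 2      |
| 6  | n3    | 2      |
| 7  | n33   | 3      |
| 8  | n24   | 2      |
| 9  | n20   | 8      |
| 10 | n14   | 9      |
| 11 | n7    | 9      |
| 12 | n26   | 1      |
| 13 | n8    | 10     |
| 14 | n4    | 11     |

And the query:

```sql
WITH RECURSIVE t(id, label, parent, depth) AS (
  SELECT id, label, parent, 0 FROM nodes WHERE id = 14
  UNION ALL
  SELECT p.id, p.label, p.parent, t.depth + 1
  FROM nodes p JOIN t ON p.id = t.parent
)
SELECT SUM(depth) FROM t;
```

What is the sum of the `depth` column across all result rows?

15

Base: id=14 (n4), parent=11, depth 0.
Iteration 1: join on id=11 -> n7 (id 11, parent=9, depth 1).
Iteration 2: join on id=9 -> n20 (id 9, parent=8, depth 2).
Iteration 3: join on id=8 -> n24 (id 8, parent=2, depth 3).
Iteration 4: join on id=2 -> n36 (id 2, parent=1, depth 4).
Iteration 5: join on id=1 -> n39 (id 1, parent=NULL, depth 5).
Iteration 6: parent is NULL; no match; recursion stops.
SUM(depth) = 0 + 1 + 2 + 3 + 4 + 5 = 15.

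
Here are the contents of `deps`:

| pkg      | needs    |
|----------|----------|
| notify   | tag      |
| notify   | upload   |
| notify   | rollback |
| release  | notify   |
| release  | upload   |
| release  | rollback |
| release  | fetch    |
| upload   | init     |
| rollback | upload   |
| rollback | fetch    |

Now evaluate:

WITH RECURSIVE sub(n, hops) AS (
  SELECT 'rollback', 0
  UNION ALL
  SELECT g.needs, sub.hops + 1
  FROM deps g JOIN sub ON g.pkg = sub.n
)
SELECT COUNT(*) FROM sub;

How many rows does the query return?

4

Base: (rollback, hops=0).
Iteration 1: edges from {rollback} -> (fetch, hops=1), (upload, hops=1).
Iteration 2: edges from {fetch,upload} -> (init, hops=2).
Iteration 3: no outgoing edges from {init}; recursion stops.
Total rows emitted: 4.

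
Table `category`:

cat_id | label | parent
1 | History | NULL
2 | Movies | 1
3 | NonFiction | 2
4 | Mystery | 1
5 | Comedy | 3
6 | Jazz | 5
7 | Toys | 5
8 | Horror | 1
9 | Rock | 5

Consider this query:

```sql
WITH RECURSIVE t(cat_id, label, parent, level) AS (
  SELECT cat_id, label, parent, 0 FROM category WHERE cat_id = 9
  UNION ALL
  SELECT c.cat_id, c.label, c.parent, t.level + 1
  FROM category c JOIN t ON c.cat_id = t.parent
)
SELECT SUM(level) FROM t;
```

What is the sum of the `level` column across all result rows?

Base: cat_id=9 (Rock), parent=5, level 0.
Iteration 1: join on cat_id=5 -> Comedy (id 5, parent=3, level 1).
Iteration 2: join on cat_id=3 -> NonFiction (id 3, parent=2, level 2).
Iteration 3: join on cat_id=2 -> Movies (id 2, parent=1, level 3).
Iteration 4: join on cat_id=1 -> History (id 1, parent=NULL, level 4).
Iteration 5: parent is NULL; no match; recursion stops.
SUM(level) = 0 + 1 + 2 + 3 + 4 = 10.

10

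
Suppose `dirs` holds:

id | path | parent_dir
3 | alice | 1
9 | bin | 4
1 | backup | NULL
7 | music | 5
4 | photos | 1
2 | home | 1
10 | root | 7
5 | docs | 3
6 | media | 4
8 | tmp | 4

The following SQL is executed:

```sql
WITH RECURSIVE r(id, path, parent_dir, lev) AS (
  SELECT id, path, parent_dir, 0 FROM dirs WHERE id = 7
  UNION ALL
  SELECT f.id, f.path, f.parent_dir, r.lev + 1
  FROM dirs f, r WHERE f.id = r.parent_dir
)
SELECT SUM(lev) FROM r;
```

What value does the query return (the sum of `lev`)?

Base: id=7 (music), parent_dir=5, lev 0.
Iteration 1: join on id=5 -> docs (id 5, parent_dir=3, lev 1).
Iteration 2: join on id=3 -> alice (id 3, parent_dir=1, lev 2).
Iteration 3: join on id=1 -> backup (id 1, parent_dir=NULL, lev 3).
Iteration 4: parent_dir is NULL; no match; recursion stops.
SUM(lev) = 0 + 1 + 2 + 3 = 6.

6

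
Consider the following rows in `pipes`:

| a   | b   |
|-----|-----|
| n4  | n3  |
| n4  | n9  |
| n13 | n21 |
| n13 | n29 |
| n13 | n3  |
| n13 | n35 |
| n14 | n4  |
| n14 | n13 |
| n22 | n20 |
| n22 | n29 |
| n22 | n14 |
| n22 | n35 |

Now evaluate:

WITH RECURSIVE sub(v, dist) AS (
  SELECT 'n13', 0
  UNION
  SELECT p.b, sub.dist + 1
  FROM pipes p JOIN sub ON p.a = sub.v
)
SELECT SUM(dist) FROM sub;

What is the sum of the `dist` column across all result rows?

Base: (n13, dist=0).
Iteration 1: edges from {n13} -> (n21, dist=1), (n29, dist=1), (n3, dist=1), (n35, dist=1).
Iteration 2: no outgoing edges from {n21,n29,n3,n35}; recursion stops.
SUM(dist) = 0 + 1 + 1 + 1 + 1 = 4.

4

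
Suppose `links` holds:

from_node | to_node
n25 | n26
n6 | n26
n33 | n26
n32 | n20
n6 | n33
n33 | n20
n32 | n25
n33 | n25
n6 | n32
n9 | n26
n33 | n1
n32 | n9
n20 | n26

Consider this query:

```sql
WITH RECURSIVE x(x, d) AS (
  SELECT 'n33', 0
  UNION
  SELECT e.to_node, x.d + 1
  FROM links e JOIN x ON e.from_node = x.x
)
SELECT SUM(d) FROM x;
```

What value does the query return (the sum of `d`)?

6

Base: (n33, d=0).
Iteration 1: edges from {n33} -> (n1, d=1), (n20, d=1), (n25, d=1), (n26, d=1).
Iteration 2: edges from {n1,n20,n25,n26} -> (n26, d=2). [UNION drops 1 duplicate row(s)]
Iteration 3: no outgoing edges from {n26}; recursion stops.
SUM(d) = 0 + 1 + 1 + 1 + 1 + 2 = 6.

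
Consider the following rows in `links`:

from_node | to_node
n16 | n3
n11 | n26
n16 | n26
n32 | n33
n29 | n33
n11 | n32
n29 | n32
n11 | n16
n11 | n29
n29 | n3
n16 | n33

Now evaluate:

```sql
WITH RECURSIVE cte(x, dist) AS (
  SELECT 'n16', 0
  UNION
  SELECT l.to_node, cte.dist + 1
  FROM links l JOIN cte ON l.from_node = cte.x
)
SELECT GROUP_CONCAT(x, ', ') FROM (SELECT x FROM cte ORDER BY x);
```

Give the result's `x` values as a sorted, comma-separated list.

Base: (n16, dist=0).
Iteration 1: edges from {n16} -> (n26, dist=1), (n3, dist=1), (n33, dist=1).
Iteration 2: no outgoing edges from {n26,n3,n33}; recursion stops.

n16, n26, n3, n33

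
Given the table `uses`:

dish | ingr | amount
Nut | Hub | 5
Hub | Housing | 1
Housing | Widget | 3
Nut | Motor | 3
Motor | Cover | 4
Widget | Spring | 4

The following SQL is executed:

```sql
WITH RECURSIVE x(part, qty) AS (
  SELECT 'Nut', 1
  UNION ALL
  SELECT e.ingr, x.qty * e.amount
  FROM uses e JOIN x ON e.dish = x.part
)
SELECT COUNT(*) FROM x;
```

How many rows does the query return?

Base: (Nut, qty=1).
Iteration 1: components of {Nut} -> Hub = 1*5 = 5, Motor = 1*3 = 3.
Iteration 2: components of {Hub,Motor} -> Cover = 3*4 = 12, Housing = 5*1 = 5.
Iteration 3: components of {Cover,Housing} -> Widget = 5*3 = 15.
Iteration 4: components of {Widget} -> Spring = 15*4 = 60.
Iteration 5: no further components; recursion stops.
Total rows emitted: 7.

7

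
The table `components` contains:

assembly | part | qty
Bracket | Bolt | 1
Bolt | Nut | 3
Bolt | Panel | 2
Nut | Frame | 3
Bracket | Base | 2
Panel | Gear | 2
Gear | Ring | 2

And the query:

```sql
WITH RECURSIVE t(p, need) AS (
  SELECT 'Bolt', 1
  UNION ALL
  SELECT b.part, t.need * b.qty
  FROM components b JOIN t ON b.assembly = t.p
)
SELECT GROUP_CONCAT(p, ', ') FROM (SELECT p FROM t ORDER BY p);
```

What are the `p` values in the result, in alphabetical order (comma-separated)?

Bolt, Frame, Gear, Nut, Panel, Ring

Base: (Bolt, need=1).
Iteration 1: components of {Bolt} -> Nut = 1*3 = 3, Panel = 1*2 = 2.
Iteration 2: components of {Nut,Panel} -> Frame = 3*3 = 9, Gear = 2*2 = 4.
Iteration 3: components of {Frame,Gear} -> Ring = 4*2 = 8.
Iteration 4: no further components; recursion stops.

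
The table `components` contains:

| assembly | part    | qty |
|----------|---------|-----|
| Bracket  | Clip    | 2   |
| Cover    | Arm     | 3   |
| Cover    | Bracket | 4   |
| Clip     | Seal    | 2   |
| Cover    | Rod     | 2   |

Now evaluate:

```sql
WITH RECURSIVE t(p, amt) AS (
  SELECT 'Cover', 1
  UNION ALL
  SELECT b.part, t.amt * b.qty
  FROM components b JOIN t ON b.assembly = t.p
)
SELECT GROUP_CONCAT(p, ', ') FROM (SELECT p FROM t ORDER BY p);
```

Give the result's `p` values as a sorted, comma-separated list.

Arm, Bracket, Clip, Cover, Rod, Seal

Base: (Cover, amt=1).
Iteration 1: components of {Cover} -> Arm = 1*3 = 3, Bracket = 1*4 = 4, Rod = 1*2 = 2.
Iteration 2: components of {Arm,Bracket,Rod} -> Clip = 4*2 = 8.
Iteration 3: components of {Clip} -> Seal = 8*2 = 16.
Iteration 4: no further components; recursion stops.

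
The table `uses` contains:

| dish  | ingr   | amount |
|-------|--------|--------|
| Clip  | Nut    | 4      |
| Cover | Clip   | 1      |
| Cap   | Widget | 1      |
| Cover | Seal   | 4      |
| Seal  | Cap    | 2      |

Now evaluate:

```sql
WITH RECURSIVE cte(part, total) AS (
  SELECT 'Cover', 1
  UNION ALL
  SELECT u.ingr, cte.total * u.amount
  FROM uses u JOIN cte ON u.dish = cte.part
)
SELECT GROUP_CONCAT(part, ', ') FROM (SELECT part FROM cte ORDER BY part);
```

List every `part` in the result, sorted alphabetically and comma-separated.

Cap, Clip, Cover, Nut, Seal, Widget

Base: (Cover, total=1).
Iteration 1: components of {Cover} -> Clip = 1*1 = 1, Seal = 1*4 = 4.
Iteration 2: components of {Clip,Seal} -> Cap = 4*2 = 8, Nut = 1*4 = 4.
Iteration 3: components of {Cap,Nut} -> Widget = 8*1 = 8.
Iteration 4: no further components; recursion stops.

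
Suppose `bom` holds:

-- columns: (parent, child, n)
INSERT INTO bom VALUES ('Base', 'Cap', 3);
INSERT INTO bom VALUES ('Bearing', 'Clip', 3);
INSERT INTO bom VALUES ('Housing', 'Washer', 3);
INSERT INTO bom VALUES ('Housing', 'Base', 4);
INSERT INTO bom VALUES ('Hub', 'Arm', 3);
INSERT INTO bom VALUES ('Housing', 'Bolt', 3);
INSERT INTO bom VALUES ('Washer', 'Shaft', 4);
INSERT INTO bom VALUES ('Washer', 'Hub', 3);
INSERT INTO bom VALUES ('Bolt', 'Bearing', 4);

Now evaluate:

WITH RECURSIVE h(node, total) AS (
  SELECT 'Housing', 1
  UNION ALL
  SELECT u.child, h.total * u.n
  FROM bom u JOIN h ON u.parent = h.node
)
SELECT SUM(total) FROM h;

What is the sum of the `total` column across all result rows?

119

Base: (Housing, total=1).
Iteration 1: components of {Housing} -> Base = 1*4 = 4, Bolt = 1*3 = 3, Washer = 1*3 = 3.
Iteration 2: components of {Base,Bolt,Washer} -> Bearing = 3*4 = 12, Cap = 4*3 = 12, Hub = 3*3 = 9, Shaft = 3*4 = 12.
Iteration 3: components of {Bearing,Cap,Hub,Shaft} -> Arm = 9*3 = 27, Clip = 12*3 = 36.
Iteration 4: no further components; recursion stops.
SUM(total) = 1 + 3 + 3 + 4 + 12 + 9 + 12 + 12 + 27 + 36 = 119.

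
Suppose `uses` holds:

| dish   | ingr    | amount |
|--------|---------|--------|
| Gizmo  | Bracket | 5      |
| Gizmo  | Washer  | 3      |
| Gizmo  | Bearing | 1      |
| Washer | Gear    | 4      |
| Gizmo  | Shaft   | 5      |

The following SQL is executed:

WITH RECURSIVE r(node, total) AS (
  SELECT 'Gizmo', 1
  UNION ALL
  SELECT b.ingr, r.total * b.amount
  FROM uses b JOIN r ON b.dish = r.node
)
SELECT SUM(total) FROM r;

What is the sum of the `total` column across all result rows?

Base: (Gizmo, total=1).
Iteration 1: components of {Gizmo} -> Bearing = 1*1 = 1, Bracket = 1*5 = 5, Shaft = 1*5 = 5, Washer = 1*3 = 3.
Iteration 2: components of {Bearing,Bracket,Shaft,Washer} -> Gear = 3*4 = 12.
Iteration 3: no further components; recursion stops.
SUM(total) = 1 + 5 + 3 + 1 + 5 + 12 = 27.

27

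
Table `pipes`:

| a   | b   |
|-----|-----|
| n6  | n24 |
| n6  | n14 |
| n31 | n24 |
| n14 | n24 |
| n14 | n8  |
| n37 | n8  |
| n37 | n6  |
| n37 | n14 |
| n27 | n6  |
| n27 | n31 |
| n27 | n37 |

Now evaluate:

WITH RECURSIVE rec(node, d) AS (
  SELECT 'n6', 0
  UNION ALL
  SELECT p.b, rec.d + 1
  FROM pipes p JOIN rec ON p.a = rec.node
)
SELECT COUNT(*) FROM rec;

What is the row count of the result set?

5

Base: (n6, d=0).
Iteration 1: edges from {n6} -> (n14, d=1), (n24, d=1).
Iteration 2: edges from {n14,n24} -> (n24, d=2), (n8, d=2).
Iteration 3: no outgoing edges from {n24,n8}; recursion stops.
Total rows emitted: 5.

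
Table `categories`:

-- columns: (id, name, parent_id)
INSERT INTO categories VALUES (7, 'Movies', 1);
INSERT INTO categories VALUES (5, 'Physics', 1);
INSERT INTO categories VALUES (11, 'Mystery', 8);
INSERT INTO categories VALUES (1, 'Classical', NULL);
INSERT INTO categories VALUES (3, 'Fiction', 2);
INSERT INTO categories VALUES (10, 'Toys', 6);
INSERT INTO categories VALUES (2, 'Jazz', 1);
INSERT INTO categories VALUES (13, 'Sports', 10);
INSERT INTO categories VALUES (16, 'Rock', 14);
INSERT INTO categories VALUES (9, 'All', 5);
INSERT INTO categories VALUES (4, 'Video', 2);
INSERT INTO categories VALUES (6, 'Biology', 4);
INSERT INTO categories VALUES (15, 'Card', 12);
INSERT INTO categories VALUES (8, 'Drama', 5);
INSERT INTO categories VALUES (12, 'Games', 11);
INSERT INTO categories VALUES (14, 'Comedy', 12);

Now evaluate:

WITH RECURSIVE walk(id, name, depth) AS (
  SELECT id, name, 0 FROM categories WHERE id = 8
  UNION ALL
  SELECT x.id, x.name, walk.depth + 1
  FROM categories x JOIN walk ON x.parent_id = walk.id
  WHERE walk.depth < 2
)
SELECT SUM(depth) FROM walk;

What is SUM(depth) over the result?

Base: id=8 (Drama) at depth 0.
Iteration 1: rows with parent_id in {8} -> Mystery (id 11, depth 1).
Iteration 2: rows with parent_id in {11} -> Games (id 12, depth 2).
Iteration 3: depth < 2 fails for all current rows; recursion stops.
SUM(depth) = 0 + 1 + 2 = 3.

3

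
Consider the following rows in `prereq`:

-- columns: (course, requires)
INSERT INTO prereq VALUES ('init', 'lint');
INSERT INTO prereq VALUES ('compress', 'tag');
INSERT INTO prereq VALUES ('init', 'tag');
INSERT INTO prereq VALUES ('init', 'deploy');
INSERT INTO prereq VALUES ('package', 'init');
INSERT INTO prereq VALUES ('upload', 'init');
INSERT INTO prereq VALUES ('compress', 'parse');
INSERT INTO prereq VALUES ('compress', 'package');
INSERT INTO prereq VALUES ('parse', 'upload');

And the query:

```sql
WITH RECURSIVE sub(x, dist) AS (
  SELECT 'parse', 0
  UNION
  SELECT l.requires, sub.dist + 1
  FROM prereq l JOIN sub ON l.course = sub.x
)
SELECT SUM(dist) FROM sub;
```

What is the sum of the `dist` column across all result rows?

Base: (parse, dist=0).
Iteration 1: edges from {parse} -> (upload, dist=1).
Iteration 2: edges from {upload} -> (init, dist=2).
Iteration 3: edges from {init} -> (deploy, dist=3), (lint, dist=3), (tag, dist=3).
Iteration 4: no outgoing edges from {deploy,lint,tag}; recursion stops.
SUM(dist) = 0 + 1 + 2 + 3 + 3 + 3 = 12.

12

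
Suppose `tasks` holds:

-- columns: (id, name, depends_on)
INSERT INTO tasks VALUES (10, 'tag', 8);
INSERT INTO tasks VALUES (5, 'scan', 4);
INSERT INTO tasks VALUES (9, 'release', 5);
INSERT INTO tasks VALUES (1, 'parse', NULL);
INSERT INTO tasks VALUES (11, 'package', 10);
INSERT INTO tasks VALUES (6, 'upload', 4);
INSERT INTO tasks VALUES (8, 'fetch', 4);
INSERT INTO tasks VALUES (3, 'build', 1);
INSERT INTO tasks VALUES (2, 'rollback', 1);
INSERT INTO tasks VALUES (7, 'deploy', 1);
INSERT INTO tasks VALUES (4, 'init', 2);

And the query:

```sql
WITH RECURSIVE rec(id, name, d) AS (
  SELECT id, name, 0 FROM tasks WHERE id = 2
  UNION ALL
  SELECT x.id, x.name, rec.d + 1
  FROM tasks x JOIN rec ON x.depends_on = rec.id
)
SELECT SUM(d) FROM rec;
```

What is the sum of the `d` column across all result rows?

17

Base: id=2 (rollback) at d 0.
Iteration 1: rows with depends_on in {2} -> init (id 4, d 1).
Iteration 2: rows with depends_on in {4} -> scan (id 5, d 2), upload (id 6, d 2), fetch (id 8, d 2).
Iteration 3: rows with depends_on in {5,6,8} -> release (id 9, d 3), tag (id 10, d 3).
Iteration 4: rows with depends_on in {9,10} -> package (id 11, d 4).
Iteration 5: no rows with depends_on in {11}; recursion stops.
SUM(d) = 0 + 1 + 2 + 2 + 2 + 3 + 3 + 4 = 17.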